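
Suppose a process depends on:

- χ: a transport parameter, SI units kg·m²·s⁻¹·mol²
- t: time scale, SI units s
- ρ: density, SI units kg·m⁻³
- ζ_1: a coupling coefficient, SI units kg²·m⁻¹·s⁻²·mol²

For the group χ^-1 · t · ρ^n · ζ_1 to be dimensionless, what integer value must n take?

-1

Balance the M exponent: (1)·n from ρ, plus −(1) + (0) + (2) = 1 from the rest, must sum to zero.
n + 1 = 0, so n = -1.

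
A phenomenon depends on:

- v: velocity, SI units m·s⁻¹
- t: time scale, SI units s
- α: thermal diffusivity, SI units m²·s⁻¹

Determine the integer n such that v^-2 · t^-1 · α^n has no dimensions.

1

Balance the L exponent: (2)·n from α, plus −2·(1) − (0) = -2 from the rest, must sum to zero.
2n − 2 = 0, so n = 1.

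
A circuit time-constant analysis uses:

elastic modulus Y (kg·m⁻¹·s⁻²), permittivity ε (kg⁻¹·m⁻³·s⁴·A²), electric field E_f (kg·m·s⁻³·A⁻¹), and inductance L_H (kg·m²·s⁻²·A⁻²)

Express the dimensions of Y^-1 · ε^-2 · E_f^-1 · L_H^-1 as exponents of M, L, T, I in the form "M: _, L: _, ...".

Collect each base-dimension exponent across the product:
  M: −(1) − 2·(-1) − (1) − (1) = -1
  L: −(-1) − 2·(-3) − (1) − (2) = 4
  T: −(-2) − 2·(4) − (-3) − (-2) = -1
  I: −(0) − 2·(2) − (-1) − (-2) = -1
So the dimensions are [M⁻¹ L⁴ T⁻¹ I⁻¹].

M: -1, L: 4, T: -1, I: -1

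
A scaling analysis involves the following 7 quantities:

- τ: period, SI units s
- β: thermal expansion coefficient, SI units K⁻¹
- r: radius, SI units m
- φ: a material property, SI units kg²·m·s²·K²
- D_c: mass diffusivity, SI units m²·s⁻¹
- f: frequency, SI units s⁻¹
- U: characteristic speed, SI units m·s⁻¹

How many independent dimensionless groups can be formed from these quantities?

There are 7 variables and 4 base dimensions (M, L, T, Θ).
The dimension matrix has rank 4.
Independent dimensionless groups: 7 − 4 = 3.

3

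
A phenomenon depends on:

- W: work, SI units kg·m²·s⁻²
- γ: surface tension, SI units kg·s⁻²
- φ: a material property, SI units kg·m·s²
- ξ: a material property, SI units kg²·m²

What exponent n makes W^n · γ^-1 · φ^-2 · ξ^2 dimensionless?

-1

Balance the M exponent: (1)·n from W, plus −(1) − 2·(1) + 2·(2) = 1 from the rest, must sum to zero.
n + 1 = 0, so n = -1.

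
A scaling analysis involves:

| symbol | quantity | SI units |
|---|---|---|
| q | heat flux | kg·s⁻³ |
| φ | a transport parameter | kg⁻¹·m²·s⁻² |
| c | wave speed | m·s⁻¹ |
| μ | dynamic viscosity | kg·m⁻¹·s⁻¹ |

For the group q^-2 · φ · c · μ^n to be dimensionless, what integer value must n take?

Balance the M exponent: (1)·n from μ, plus −2·(1) + (-1) + (0) = -3 from the rest, must sum to zero.
n − 3 = 0, so n = 3.

3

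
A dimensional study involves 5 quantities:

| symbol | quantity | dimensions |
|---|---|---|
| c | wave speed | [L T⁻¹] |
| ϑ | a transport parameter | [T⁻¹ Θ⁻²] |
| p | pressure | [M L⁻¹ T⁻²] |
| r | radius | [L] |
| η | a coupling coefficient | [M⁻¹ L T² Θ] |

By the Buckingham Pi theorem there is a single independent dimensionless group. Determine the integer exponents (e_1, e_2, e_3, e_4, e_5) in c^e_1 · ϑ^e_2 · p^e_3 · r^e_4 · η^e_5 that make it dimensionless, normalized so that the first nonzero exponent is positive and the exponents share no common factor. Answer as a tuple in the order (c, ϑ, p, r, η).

(1, -1, -2, -1, -2)

M: e_1·(0) + e_2·(0) + e_3·(1) + e_4·(0) + e_5·(-1) = 0
L: e_1·(1) + e_2·(0) + e_3·(-1) + e_4·(1) + e_5·(1) = 0
T: e_1·(-1) + e_2·(-1) + e_3·(-2) + e_4·(0) + e_5·(2) = 0
Θ: e_1·(0) + e_2·(-2) + e_3·(0) + e_4·(0) + e_5·(1) = 0
Solving this homogeneous linear system for the smallest-integer solution (first nonzero entry positive) gives (1, -1, -2, -1, -2).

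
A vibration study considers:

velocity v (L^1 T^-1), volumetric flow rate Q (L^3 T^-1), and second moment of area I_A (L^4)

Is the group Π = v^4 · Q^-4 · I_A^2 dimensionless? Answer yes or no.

Sum the exponent of each base dimension across the product:
  L: 4·[v]_L − 4·[Q]_L + 2·[I_A]_L = 4·(1) − 4·(3) + 2·(4) = 0
  T: 4·[v]_T − 4·[Q]_T + 2·[I_A]_T = 4·(-1) − 4·(-1) + 2·(0) = 0
All base exponents vanish — dimensionless.

yes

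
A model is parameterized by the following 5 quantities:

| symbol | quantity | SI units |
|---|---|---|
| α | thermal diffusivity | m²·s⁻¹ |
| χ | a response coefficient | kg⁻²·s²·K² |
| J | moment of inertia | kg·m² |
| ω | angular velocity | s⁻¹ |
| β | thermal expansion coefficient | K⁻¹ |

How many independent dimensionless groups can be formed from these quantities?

1

There are 5 variables and 4 base dimensions (M, L, T, Θ).
The dimension matrix has rank 4.
Independent dimensionless groups: 5 − 4 = 1.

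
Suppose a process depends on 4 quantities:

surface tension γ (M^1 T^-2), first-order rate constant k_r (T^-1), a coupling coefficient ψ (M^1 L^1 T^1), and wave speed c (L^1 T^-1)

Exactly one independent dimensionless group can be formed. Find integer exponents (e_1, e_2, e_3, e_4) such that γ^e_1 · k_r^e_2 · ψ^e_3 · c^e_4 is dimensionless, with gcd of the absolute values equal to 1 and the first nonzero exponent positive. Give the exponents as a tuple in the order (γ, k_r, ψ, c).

(1, -4, -1, 1)

M: e_1·(1) + e_2·(0) + e_3·(1) + e_4·(0) = 0
L: e_1·(0) + e_2·(0) + e_3·(1) + e_4·(1) = 0
T: e_1·(-2) + e_2·(-1) + e_3·(1) + e_4·(-1) = 0
Solving this homogeneous linear system for the smallest-integer solution (first nonzero entry positive) gives (1, -4, -1, 1).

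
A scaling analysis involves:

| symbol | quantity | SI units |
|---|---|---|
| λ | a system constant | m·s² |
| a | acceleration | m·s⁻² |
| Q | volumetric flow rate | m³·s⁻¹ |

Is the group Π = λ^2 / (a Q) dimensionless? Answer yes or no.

Sum the exponent of each base dimension across the product:
  L: 2·[λ]_L − [a]_L − [Q]_L = 2·(1) − (1) − (3) = -2
  T: 2·[λ]_T − [a]_T − [Q]_T = 2·(2) − (-2) − (-1) = 7
Net dimensions [L⁻² T⁷] ≠ [1] — not dimensionless.

no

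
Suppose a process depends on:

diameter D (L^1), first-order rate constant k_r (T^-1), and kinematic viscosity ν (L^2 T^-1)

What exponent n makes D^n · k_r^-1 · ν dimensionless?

-2

Balance the L exponent: (1)·n from D, plus −(0) + (2) = 2 from the rest, must sum to zero.
n + 2 = 0, so n = -2.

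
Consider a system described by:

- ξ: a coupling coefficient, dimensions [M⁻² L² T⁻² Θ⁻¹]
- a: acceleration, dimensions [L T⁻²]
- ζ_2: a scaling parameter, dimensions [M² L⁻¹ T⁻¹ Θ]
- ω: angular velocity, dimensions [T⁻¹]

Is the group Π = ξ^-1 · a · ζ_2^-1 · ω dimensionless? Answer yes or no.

yes

Sum the exponent of each base dimension across the product:
  M: −[ξ]_M + [a]_M − [ζ_2]_M + [ω]_M = −(-2) + (0) − (2) + (0) = 0
  L: −[ξ]_L + [a]_L − [ζ_2]_L + [ω]_L = −(2) + (1) − (-1) + (0) = 0
  T: −[ξ]_T + [a]_T − [ζ_2]_T + [ω]_T = −(-2) + (-2) − (-1) + (-1) = 0
  Θ: −[ξ]_Θ + [a]_Θ − [ζ_2]_Θ + [ω]_Θ = −(-1) + (0) − (1) + (0) = 0
All base exponents vanish — dimensionless.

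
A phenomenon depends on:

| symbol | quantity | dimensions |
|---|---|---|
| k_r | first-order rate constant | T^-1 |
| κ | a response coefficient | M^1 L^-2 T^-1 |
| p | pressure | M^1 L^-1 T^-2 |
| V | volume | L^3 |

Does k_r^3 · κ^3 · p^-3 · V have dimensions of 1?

Sum the exponent of each base dimension across the product:
  M: 3·[k_r]_M + 3·[κ]_M − 3·[p]_M + [V]_M = 3·(0) + 3·(1) − 3·(1) + (0) = 0
  L: 3·[k_r]_L + 3·[κ]_L − 3·[p]_L + [V]_L = 3·(0) + 3·(-2) − 3·(-1) + (3) = 0
  T: 3·[k_r]_T + 3·[κ]_T − 3·[p]_T + [V]_T = 3·(-1) + 3·(-1) − 3·(-2) + (0) = 0
All base exponents vanish — dimensionless.

yes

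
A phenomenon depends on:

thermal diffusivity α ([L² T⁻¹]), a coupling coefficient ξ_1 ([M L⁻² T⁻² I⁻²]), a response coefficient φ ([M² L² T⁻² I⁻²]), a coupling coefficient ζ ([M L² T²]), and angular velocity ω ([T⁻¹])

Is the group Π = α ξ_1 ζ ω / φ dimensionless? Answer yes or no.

yes

Sum the exponent of each base dimension across the product:
  M: [α]_M + [ξ_1]_M − [φ]_M + [ζ]_M + [ω]_M = (0) + (1) − (2) + (1) + (0) = 0
  L: [α]_L + [ξ_1]_L − [φ]_L + [ζ]_L + [ω]_L = (2) + (-2) − (2) + (2) + (0) = 0
  T: [α]_T + [ξ_1]_T − [φ]_T + [ζ]_T + [ω]_T = (-1) + (-2) − (-2) + (2) + (-1) = 0
  I: [α]_I + [ξ_1]_I − [φ]_I + [ζ]_I + [ω]_I = (0) + (-2) − (-2) + (0) + (0) = 0
All base exponents vanish — dimensionless.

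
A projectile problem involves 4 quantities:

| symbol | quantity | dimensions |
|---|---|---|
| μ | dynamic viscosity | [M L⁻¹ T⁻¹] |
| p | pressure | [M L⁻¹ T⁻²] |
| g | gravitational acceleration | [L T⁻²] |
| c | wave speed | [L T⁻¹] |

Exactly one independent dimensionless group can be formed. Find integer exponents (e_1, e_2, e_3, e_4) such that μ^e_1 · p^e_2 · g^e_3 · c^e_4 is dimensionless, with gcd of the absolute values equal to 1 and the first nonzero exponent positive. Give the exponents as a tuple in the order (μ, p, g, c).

M: e_1·(1) + e_2·(1) + e_3·(0) + e_4·(0) = 0
L: e_1·(-1) + e_2·(-1) + e_3·(1) + e_4·(1) = 0
T: e_1·(-1) + e_2·(-2) + e_3·(-2) + e_4·(-1) = 0
Solving this homogeneous linear system for the smallest-integer solution (first nonzero entry positive) gives (1, -1, 1, -1).

(1, -1, 1, -1)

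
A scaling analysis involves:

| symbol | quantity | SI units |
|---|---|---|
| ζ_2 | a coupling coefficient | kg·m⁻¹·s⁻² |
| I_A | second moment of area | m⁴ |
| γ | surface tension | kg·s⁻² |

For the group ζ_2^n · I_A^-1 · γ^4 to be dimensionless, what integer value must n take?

-4

Balance the M exponent: (1)·n from ζ_2, plus −(0) + 4·(1) = 4 from the rest, must sum to zero.
n + 4 = 0, so n = -4.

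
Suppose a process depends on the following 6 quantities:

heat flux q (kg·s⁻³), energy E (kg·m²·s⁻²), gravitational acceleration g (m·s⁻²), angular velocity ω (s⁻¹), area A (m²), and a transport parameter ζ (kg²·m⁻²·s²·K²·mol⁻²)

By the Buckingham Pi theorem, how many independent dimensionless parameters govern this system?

There are 6 variables and 5 base dimensions (M, L, T, Θ, N).
The dimension matrix has rank 4 (less than 5: the dimension vectors are linearly dependent).
Independent dimensionless groups: 6 − 4 = 2.

2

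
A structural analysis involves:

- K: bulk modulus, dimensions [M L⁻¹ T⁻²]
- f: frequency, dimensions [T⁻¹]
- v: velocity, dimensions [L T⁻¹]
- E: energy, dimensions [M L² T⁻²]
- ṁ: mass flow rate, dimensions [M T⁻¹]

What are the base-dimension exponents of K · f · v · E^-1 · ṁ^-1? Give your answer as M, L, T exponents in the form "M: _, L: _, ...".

Collect each base-dimension exponent across the product:
  M: (1) + (0) + (0) − (1) − (1) = -1
  L: (-1) + (0) + (1) − (2) − (0) = -2
  T: (-2) + (-1) + (-1) − (-2) − (-1) = -1
So the dimensions are [M⁻¹ L⁻² T⁻¹].

M: -1, L: -2, T: -1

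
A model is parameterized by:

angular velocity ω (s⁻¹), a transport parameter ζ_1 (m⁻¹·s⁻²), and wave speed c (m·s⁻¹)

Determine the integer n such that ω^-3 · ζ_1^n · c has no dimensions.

Balance the L exponent: (-1)·n from ζ_1, plus −3·(0) + (1) = 1 from the rest, must sum to zero.
−n + 1 = 0, so n = 1.

1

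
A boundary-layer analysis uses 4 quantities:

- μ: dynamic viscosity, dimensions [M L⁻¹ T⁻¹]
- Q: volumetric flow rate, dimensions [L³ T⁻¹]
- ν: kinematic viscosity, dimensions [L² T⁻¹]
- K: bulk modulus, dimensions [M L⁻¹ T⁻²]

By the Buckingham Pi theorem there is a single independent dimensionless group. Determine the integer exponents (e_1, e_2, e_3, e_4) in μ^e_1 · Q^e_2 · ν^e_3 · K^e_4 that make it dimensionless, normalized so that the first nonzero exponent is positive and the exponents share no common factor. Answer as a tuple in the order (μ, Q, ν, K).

(1, -2, 3, -1)

M: e_1·(1) + e_2·(0) + e_3·(0) + e_4·(1) = 0
L: e_1·(-1) + e_2·(3) + e_3·(2) + e_4·(-1) = 0
T: e_1·(-1) + e_2·(-1) + e_3·(-1) + e_4·(-2) = 0
Solving this homogeneous linear system for the smallest-integer solution (first nonzero entry positive) gives (1, -2, 3, -1).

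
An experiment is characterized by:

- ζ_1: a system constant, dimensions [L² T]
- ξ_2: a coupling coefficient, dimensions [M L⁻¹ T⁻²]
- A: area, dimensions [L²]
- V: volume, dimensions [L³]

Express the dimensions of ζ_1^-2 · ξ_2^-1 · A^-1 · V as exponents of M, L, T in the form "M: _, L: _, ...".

Collect each base-dimension exponent across the product:
  M: −2·(0) − (1) − (0) + (0) = -1
  L: −2·(2) − (-1) − (2) + (3) = -2
  T: −2·(1) − (-2) − (0) + (0) = 0
So the dimensions are [M⁻¹ L⁻²].

M: -1, L: -2, T: 0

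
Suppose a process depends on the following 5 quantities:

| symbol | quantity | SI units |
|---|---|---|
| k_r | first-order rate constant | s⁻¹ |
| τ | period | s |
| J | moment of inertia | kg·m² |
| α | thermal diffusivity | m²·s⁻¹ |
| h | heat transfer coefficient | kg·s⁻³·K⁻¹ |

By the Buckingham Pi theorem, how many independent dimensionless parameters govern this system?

1

There are 5 variables and 4 base dimensions (M, L, T, Θ).
The dimension matrix has rank 4.
Independent dimensionless groups: 5 − 4 = 1.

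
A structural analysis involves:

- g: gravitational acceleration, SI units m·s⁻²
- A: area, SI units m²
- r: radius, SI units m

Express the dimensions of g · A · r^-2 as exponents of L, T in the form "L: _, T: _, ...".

L: 1, T: -2

Collect each base-dimension exponent across the product:
  L: (1) + (2) − 2·(1) = 1
  T: (-2) + (0) − 2·(0) = -2
So the dimensions are [L T⁻²].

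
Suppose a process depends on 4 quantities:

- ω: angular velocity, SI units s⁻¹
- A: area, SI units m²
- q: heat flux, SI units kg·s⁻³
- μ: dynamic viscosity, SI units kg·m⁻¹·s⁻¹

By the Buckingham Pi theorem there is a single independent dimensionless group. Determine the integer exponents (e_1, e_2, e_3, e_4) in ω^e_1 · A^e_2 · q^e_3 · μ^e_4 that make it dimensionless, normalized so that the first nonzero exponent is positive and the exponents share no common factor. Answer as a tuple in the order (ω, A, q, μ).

M: e_1·(0) + e_2·(0) + e_3·(1) + e_4·(1) = 0
L: e_1·(0) + e_2·(2) + e_3·(0) + e_4·(-1) = 0
T: e_1·(-1) + e_2·(0) + e_3·(-3) + e_4·(-1) = 0
Solving this homogeneous linear system for the smallest-integer solution (first nonzero entry positive) gives (4, 1, -2, 2).

(4, 1, -2, 2)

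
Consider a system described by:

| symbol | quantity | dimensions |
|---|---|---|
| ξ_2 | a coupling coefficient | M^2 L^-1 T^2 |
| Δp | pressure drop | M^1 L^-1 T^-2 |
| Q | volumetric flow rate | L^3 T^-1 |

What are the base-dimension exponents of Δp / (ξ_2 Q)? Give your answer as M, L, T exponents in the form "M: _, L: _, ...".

M: -1, L: -3, T: -3

Collect each base-dimension exponent across the product:
  M: −(2) + (1) − (0) = -1
  L: −(-1) + (-1) − (3) = -3
  T: −(2) + (-2) − (-1) = -3
So the dimensions are [M⁻¹ L⁻³ T⁻³].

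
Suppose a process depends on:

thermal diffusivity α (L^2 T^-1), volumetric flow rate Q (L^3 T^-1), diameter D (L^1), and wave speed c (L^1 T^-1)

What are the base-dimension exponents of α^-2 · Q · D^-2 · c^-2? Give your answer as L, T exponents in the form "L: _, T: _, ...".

Collect each base-dimension exponent across the product:
  L: −2·(2) + (3) − 2·(1) − 2·(1) = -5
  T: −2·(-1) + (-1) − 2·(0) − 2·(-1) = 3
So the dimensions are [L⁻⁵ T³].

L: -5, T: 3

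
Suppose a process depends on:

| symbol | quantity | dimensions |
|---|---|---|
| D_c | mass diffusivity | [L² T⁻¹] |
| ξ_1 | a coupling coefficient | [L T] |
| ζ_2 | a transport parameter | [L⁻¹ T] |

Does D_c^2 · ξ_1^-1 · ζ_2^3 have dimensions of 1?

yes

Sum the exponent of each base dimension across the product:
  M: 2·[D_c]_M − [ξ_1]_M + 3·[ζ_2]_M = 2·(0) − (0) + 3·(0) = 0
  L: 2·[D_c]_L − [ξ_1]_L + 3·[ζ_2]_L = 2·(2) − (1) + 3·(-1) = 0
  T: 2·[D_c]_T − [ξ_1]_T + 3·[ζ_2]_T = 2·(-1) − (1) + 3·(1) = 0
All base exponents vanish — dimensionless.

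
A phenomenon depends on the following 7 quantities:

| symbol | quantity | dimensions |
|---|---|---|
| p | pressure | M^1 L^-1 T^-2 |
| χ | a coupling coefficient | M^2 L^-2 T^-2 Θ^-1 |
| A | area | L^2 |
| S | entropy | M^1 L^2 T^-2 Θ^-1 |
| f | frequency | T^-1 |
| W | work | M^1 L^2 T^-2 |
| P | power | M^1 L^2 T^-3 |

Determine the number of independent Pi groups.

There are 7 variables and 4 base dimensions (M, L, T, Θ).
The dimension matrix has rank 4.
Independent dimensionless groups: 7 − 4 = 3.

3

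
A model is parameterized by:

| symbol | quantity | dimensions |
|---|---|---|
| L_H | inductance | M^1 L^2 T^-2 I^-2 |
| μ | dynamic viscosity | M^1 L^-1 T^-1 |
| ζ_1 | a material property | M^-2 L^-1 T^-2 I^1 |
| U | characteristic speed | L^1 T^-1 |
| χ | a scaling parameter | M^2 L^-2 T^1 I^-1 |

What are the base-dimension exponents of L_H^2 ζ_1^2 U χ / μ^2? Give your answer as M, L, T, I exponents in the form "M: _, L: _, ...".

M: -2, L: 3, T: -6, I: -3

Collect each base-dimension exponent across the product:
  M: 2·(1) − 2·(1) + 2·(-2) + (0) + (2) = -2
  L: 2·(2) − 2·(-1) + 2·(-1) + (1) + (-2) = 3
  T: 2·(-2) − 2·(-1) + 2·(-2) + (-1) + (1) = -6
  I: 2·(-2) − 2·(0) + 2·(1) + (0) + (-1) = -3
So the dimensions are [M⁻² L³ T⁻⁶ I⁻³].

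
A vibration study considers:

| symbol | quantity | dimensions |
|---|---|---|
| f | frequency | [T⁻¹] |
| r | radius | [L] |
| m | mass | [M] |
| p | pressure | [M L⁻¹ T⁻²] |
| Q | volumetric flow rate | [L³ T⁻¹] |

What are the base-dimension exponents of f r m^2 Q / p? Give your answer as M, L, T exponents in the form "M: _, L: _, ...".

Collect each base-dimension exponent across the product:
  M: (0) + (0) + 2·(1) − (1) + (0) = 1
  L: (0) + (1) + 2·(0) − (-1) + (3) = 5
  T: (-1) + (0) + 2·(0) − (-2) + (-1) = 0
So the dimensions are [M L⁵].

M: 1, L: 5, T: 0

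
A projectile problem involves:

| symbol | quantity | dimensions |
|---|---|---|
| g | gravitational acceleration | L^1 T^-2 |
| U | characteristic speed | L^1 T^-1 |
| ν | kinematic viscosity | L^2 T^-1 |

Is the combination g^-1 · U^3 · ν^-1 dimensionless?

yes

Sum the exponent of each base dimension across the product:
  M: −[g]_M + 3·[U]_M − [ν]_M = −(0) + 3·(0) − (0) = 0
  L: −[g]_L + 3·[U]_L − [ν]_L = −(1) + 3·(1) − (2) = 0
  T: −[g]_T + 3·[U]_T − [ν]_T = −(-2) + 3·(-1) − (-1) = 0
All base exponents vanish — dimensionless.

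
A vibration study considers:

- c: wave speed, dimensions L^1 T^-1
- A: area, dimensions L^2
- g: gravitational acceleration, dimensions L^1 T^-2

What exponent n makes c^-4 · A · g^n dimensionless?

Balance the L exponent: (1)·n from g, plus −4·(1) + (2) = -2 from the rest, must sum to zero.
n − 2 = 0, so n = 2.

2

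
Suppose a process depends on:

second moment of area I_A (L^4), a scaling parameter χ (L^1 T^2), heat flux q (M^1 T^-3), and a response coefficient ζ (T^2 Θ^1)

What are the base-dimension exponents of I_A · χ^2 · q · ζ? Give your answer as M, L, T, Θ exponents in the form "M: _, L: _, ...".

Collect each base-dimension exponent across the product:
  M: (0) + 2·(0) + (1) + (0) = 1
  L: (4) + 2·(1) + (0) + (0) = 6
  T: (0) + 2·(2) + (-3) + (2) = 3
  Θ: (0) + 2·(0) + (0) + (1) = 1
So the dimensions are [M L⁶ T³ Θ].

M: 1, L: 6, T: 3, Θ: 1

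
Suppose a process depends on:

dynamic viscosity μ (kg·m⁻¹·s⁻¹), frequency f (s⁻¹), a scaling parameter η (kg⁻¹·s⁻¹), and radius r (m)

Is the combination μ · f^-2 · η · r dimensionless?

yes

Sum the exponent of each base dimension across the product:
  M: [μ]_M − 2·[f]_M + [η]_M + [r]_M = (1) − 2·(0) + (-1) + (0) = 0
  L: [μ]_L − 2·[f]_L + [η]_L + [r]_L = (-1) − 2·(0) + (0) + (1) = 0
  T: [μ]_T − 2·[f]_T + [η]_T + [r]_T = (-1) − 2·(-1) + (-1) + (0) = 0
All base exponents vanish — dimensionless.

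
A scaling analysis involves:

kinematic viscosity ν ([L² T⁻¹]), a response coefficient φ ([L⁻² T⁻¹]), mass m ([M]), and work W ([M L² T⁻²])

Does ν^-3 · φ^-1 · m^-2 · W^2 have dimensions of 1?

yes

Sum the exponent of each base dimension across the product:
  M: −3·[ν]_M − [φ]_M − 2·[m]_M + 2·[W]_M = −3·(0) − (0) − 2·(1) + 2·(1) = 0
  L: −3·[ν]_L − [φ]_L − 2·[m]_L + 2·[W]_L = −3·(2) − (-2) − 2·(0) + 2·(2) = 0
  T: −3·[ν]_T − [φ]_T − 2·[m]_T + 2·[W]_T = −3·(-1) − (-1) − 2·(0) + 2·(-2) = 0
All base exponents vanish — dimensionless.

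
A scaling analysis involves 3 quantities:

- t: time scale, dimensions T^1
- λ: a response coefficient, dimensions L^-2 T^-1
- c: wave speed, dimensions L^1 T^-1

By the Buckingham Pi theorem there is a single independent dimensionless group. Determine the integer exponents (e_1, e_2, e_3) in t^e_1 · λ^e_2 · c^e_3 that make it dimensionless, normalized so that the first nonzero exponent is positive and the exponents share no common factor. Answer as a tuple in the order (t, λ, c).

L: e_1·(0) + e_2·(-2) + e_3·(1) = 0
T: e_1·(1) + e_2·(-1) + e_3·(-1) = 0
Solving this homogeneous linear system for the smallest-integer solution (first nonzero entry positive) gives (3, 1, 2).

(3, 1, 2)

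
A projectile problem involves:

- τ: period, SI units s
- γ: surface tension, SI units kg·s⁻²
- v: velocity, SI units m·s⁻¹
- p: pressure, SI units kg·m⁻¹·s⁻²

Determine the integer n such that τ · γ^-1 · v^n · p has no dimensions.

1

Balance the L exponent: (1)·n from v, plus (0) − (0) + (-1) = -1 from the rest, must sum to zero.
n − 1 = 0, so n = 1.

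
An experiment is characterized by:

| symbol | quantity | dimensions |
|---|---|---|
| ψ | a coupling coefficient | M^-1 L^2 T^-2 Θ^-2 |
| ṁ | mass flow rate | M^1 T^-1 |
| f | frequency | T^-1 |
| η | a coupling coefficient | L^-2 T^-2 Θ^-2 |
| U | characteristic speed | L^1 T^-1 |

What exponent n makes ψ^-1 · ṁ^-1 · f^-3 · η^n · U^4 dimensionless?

1

Balance the L exponent: (-2)·n from η, plus −(2) − (0) − 3·(0) + 4·(1) = 2 from the rest, must sum to zero.
-2n + 2 = 0, so n = 1.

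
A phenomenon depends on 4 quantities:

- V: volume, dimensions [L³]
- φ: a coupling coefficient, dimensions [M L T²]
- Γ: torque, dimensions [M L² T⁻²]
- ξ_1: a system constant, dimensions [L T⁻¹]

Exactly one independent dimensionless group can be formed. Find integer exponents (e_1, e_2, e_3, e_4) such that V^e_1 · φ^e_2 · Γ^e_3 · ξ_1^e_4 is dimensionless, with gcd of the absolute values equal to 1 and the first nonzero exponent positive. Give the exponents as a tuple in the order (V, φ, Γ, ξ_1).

M: e_1·(0) + e_2·(1) + e_3·(1) + e_4·(0) = 0
L: e_1·(3) + e_2·(1) + e_3·(2) + e_4·(1) = 0
T: e_1·(0) + e_2·(2) + e_3·(-2) + e_4·(-1) = 0
Solving this homogeneous linear system for the smallest-integer solution (first nonzero entry positive) gives (1, -1, 1, -4).

(1, -1, 1, -4)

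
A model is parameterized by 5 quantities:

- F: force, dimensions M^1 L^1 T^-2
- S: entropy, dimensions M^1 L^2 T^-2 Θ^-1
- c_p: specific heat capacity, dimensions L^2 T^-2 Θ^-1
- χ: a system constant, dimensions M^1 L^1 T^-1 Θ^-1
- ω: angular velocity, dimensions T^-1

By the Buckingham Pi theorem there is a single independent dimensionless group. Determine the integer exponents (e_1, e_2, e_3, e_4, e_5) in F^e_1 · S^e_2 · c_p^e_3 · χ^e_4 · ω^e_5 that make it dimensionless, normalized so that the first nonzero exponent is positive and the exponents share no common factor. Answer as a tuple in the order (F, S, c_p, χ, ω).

M: e_1·(1) + e_2·(1) + e_3·(0) + e_4·(1) + e_5·(0) = 0
L: e_1·(1) + e_2·(2) + e_3·(2) + e_4·(1) + e_5·(0) = 0
T: e_1·(-2) + e_2·(-2) + e_3·(-2) + e_4·(-1) + e_5·(-1) = 0
Θ: e_1·(0) + e_2·(-1) + e_3·(-1) + e_4·(-1) + e_5·(0) = 0
Solving this homogeneous linear system for the smallest-integer solution (first nonzero entry positive) gives (1, -2, 1, 1, -1).

(1, -2, 1, 1, -1)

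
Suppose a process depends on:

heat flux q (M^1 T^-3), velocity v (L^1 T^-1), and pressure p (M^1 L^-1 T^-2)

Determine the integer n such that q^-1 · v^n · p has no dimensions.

1

Balance the L exponent: (1)·n from v, plus −(0) + (-1) = -1 from the rest, must sum to zero.
n − 1 = 0, so n = 1.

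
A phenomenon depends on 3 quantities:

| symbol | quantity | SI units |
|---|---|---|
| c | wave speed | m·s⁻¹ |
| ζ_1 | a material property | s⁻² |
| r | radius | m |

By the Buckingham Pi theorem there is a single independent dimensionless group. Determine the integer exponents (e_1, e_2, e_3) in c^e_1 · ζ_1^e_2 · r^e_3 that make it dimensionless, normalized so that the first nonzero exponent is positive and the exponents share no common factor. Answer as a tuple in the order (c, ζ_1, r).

(2, -1, -2)

L: e_1·(1) + e_2·(0) + e_3·(1) = 0
T: e_1·(-1) + e_2·(-2) + e_3·(0) = 0
Solving this homogeneous linear system for the smallest-integer solution (first nonzero entry positive) gives (2, -1, -2).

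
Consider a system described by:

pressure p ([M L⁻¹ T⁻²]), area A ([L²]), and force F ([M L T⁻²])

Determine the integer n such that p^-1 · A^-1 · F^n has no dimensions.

Balance the M exponent: (1)·n from F, plus −(1) − (0) = -1 from the rest, must sum to zero.
n − 1 = 0, so n = 1.

1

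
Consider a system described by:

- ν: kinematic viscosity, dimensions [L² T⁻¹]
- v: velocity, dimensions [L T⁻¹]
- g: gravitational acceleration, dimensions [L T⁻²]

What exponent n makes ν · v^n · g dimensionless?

-3

Balance the L exponent: (1)·n from v, plus (2) + (1) = 3 from the rest, must sum to zero.
n + 3 = 0, so n = -3.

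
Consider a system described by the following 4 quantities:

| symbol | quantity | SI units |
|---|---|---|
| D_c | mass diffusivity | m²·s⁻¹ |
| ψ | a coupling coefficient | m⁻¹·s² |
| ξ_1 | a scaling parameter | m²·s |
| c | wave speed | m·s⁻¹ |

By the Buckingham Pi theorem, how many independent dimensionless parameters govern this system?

2

There are 4 variables and 2 base dimensions (L, T).
The dimension matrix has rank 2.
Independent dimensionless groups: 4 − 2 = 2.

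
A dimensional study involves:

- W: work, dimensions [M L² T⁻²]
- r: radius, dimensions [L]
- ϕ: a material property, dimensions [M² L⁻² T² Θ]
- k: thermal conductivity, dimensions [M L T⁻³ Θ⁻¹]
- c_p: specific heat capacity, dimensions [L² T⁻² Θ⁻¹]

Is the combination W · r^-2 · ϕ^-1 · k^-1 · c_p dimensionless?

no

Sum the exponent of each base dimension across the product:
  M: [W]_M − 2·[r]_M − [ϕ]_M − [k]_M + [c_p]_M = (1) − 2·(0) − (2) − (1) + (0) = -2
  L: [W]_L − 2·[r]_L − [ϕ]_L − [k]_L + [c_p]_L = (2) − 2·(1) − (-2) − (1) + (2) = 3
  T: [W]_T − 2·[r]_T − [ϕ]_T − [k]_T + [c_p]_T = (-2) − 2·(0) − (2) − (-3) + (-2) = -3
  Θ: [W]_Θ − 2·[r]_Θ − [ϕ]_Θ − [k]_Θ + [c_p]_Θ = (0) − 2·(0) − (1) − (-1) + (-1) = -1
Net dimensions [M⁻² L³ T⁻³ Θ⁻¹] ≠ [1] — not dimensionless.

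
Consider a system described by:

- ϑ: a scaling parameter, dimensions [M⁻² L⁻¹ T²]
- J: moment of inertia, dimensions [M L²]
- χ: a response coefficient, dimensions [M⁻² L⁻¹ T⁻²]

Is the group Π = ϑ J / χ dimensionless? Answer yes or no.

Sum the exponent of each base dimension across the product:
  M: [ϑ]_M + [J]_M − [χ]_M = (-2) + (1) − (-2) = 1
  L: [ϑ]_L + [J]_L − [χ]_L = (-1) + (2) − (-1) = 2
  T: [ϑ]_T + [J]_T − [χ]_T = (2) + (0) − (-2) = 4
Net dimensions [M L² T⁴] ≠ [1] — not dimensionless.

no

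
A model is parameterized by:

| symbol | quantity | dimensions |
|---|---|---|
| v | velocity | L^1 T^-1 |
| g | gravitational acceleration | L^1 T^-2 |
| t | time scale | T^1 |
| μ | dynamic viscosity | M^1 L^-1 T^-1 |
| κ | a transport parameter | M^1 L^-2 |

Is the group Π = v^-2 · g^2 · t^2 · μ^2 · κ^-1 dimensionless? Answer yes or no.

Sum the exponent of each base dimension across the product:
  M: −2·[v]_M + 2·[g]_M + 2·[t]_M + 2·[μ]_M − [κ]_M = −2·(0) + 2·(0) + 2·(0) + 2·(1) − (1) = 1
  L: −2·[v]_L + 2·[g]_L + 2·[t]_L + 2·[μ]_L − [κ]_L = −2·(1) + 2·(1) + 2·(0) + 2·(-1) − (-2) = 0
  T: −2·[v]_T + 2·[g]_T + 2·[t]_T + 2·[μ]_T − [κ]_T = −2·(-1) + 2·(-2) + 2·(1) + 2·(-1) − (0) = -2
Net dimensions [M T⁻²] ≠ [1] — not dimensionless.

no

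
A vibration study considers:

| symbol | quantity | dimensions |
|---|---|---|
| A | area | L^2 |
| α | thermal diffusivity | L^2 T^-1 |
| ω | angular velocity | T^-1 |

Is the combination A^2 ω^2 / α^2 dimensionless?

Sum the exponent of each base dimension across the product:
  L: 2·[A]_L − 2·[α]_L + 2·[ω]_L = 2·(2) − 2·(2) + 2·(0) = 0
  T: 2·[A]_T − 2·[α]_T + 2·[ω]_T = 2·(0) − 2·(-1) + 2·(-1) = 0
All base exponents vanish — dimensionless.

yes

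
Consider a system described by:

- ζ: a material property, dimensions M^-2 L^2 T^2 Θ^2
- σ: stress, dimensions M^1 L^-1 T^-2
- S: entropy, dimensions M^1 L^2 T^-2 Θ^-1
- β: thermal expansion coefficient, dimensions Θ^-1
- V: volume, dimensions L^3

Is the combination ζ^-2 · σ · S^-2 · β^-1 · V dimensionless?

no

Sum the exponent of each base dimension across the product:
  M: −2·[ζ]_M + [σ]_M − 2·[S]_M − [β]_M + [V]_M = −2·(-2) + (1) − 2·(1) − (0) + (0) = 3
  L: −2·[ζ]_L + [σ]_L − 2·[S]_L − [β]_L + [V]_L = −2·(2) + (-1) − 2·(2) − (0) + (3) = -6
  T: −2·[ζ]_T + [σ]_T − 2·[S]_T − [β]_T + [V]_T = −2·(2) + (-2) − 2·(-2) − (0) + (0) = -2
  Θ: −2·[ζ]_Θ + [σ]_Θ − 2·[S]_Θ − [β]_Θ + [V]_Θ = −2·(2) + (0) − 2·(-1) − (-1) + (0) = -1
Net dimensions [M³ L⁻⁶ T⁻² Θ⁻¹] ≠ [1] — not dimensionless.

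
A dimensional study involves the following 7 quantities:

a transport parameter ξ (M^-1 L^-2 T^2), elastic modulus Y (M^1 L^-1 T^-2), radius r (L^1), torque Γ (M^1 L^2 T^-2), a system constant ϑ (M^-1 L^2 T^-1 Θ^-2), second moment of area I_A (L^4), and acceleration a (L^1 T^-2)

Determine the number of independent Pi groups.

3

There are 7 variables and 4 base dimensions (M, L, T, Θ).
The dimension matrix has rank 4.
Independent dimensionless groups: 7 − 4 = 3.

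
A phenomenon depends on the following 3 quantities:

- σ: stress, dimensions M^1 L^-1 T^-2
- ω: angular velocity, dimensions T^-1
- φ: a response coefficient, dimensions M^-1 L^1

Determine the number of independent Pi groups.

There are 3 variables and 3 base dimensions (M, L, T).
The dimension matrix has rank 2 (less than 3: the dimension vectors are linearly dependent).
Independent dimensionless groups: 3 − 2 = 1.

1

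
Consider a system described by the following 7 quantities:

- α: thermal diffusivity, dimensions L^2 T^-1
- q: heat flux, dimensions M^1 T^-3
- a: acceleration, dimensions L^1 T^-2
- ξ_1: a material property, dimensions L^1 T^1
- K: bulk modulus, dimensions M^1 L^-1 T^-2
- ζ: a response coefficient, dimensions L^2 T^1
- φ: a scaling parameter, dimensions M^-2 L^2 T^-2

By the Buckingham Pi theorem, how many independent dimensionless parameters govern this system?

There are 7 variables and 3 base dimensions (M, L, T).
The dimension matrix has rank 3.
Independent dimensionless groups: 7 − 3 = 4.

4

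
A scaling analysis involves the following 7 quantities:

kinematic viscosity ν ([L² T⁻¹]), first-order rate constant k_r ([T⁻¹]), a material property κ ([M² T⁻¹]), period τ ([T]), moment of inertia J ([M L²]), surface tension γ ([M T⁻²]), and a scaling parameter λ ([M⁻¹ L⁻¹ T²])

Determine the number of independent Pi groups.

There are 7 variables and 3 base dimensions (M, L, T).
The dimension matrix has rank 3.
Independent dimensionless groups: 7 − 3 = 4.

4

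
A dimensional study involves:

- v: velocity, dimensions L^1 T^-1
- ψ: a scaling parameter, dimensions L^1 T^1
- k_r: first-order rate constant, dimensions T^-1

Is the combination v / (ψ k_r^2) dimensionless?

yes

Sum the exponent of each base dimension across the product:
  M: [v]_M − [ψ]_M − 2·[k_r]_M = (0) − (0) − 2·(0) = 0
  L: [v]_L − [ψ]_L − 2·[k_r]_L = (1) − (1) − 2·(0) = 0
  T: [v]_T − [ψ]_T − 2·[k_r]_T = (-1) − (1) − 2·(-1) = 0
All base exponents vanish — dimensionless.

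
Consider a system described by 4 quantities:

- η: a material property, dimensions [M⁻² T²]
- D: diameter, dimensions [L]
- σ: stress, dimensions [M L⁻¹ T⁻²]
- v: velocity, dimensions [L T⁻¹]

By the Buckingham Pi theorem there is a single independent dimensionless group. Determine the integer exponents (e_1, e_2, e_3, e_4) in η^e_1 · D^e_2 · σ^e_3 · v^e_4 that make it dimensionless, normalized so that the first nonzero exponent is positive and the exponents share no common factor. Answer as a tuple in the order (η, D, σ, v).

M: e_1·(-2) + e_2·(0) + e_3·(1) + e_4·(0) = 0
L: e_1·(0) + e_2·(1) + e_3·(-1) + e_4·(1) = 0
T: e_1·(2) + e_2·(0) + e_3·(-2) + e_4·(-1) = 0
Solving this homogeneous linear system for the smallest-integer solution (first nonzero entry positive) gives (1, 4, 2, -2).

(1, 4, 2, -2)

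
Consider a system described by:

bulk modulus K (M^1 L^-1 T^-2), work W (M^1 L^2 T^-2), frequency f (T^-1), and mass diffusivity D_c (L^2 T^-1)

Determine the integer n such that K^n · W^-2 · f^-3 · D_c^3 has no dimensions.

Balance the M exponent: (1)·n from K, plus −2·(1) − 3·(0) + 3·(0) = -2 from the rest, must sum to zero.
n − 2 = 0, so n = 2.

2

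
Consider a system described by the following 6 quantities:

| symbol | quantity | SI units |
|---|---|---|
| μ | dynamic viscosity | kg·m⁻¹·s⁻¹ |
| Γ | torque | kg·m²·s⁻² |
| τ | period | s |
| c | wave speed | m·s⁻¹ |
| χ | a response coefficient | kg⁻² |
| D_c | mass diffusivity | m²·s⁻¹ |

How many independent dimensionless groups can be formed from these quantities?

3

There are 6 variables and 3 base dimensions (M, L, T).
The dimension matrix has rank 3.
Independent dimensionless groups: 6 − 3 = 3.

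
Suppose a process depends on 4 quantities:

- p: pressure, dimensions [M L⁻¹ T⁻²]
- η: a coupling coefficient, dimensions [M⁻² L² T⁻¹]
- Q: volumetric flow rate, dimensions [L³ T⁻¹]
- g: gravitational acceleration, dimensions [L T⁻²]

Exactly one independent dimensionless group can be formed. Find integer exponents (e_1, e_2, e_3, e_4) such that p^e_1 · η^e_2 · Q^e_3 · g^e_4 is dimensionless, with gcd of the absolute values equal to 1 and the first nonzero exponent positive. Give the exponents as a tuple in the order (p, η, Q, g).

(2, 1, 1, -3)

M: e_1·(1) + e_2·(-2) + e_3·(0) + e_4·(0) = 0
L: e_1·(-1) + e_2·(2) + e_3·(3) + e_4·(1) = 0
T: e_1·(-2) + e_2·(-1) + e_3·(-1) + e_4·(-2) = 0
Solving this homogeneous linear system for the smallest-integer solution (first nonzero entry positive) gives (2, 1, 1, -3).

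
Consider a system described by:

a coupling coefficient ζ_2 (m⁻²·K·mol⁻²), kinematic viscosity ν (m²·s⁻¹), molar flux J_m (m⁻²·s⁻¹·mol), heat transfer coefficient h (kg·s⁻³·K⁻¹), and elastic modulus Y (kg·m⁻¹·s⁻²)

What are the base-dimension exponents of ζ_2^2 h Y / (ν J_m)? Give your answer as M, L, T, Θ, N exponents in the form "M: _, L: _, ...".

M: 2, L: -5, T: -3, Θ: 1, N: -5

Collect each base-dimension exponent across the product:
  M: 2·(0) − (0) − (0) + (1) + (1) = 2
  L: 2·(-2) − (2) − (-2) + (0) + (-1) = -5
  T: 2·(0) − (-1) − (-1) + (-3) + (-2) = -3
  Θ: 2·(1) − (0) − (0) + (-1) + (0) = 1
  N: 2·(-2) − (0) − (1) + (0) + (0) = -5
So the dimensions are [M² L⁻⁵ T⁻³ Θ N⁻⁵].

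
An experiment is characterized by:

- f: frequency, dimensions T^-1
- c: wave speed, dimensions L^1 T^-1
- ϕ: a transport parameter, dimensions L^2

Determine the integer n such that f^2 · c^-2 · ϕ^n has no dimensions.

1

Balance the L exponent: (2)·n from ϕ, plus 2·(0) − 2·(1) = -2 from the rest, must sum to zero.
2n − 2 = 0, so n = 1.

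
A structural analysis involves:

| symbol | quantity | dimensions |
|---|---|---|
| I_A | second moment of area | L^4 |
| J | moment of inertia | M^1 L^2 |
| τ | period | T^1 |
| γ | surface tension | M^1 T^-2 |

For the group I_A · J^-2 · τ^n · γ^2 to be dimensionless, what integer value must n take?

Balance the T exponent: (1)·n from τ, plus (0) − 2·(0) + 2·(-2) = -4 from the rest, must sum to zero.
n − 4 = 0, so n = 4.

4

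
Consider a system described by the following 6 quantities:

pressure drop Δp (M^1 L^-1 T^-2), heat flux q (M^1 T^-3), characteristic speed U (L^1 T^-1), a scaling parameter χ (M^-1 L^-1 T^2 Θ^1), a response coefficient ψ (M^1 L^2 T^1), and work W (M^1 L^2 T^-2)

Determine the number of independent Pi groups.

There are 6 variables and 4 base dimensions (M, L, T, Θ).
The dimension matrix has rank 4.
Independent dimensionless groups: 6 − 4 = 2.

2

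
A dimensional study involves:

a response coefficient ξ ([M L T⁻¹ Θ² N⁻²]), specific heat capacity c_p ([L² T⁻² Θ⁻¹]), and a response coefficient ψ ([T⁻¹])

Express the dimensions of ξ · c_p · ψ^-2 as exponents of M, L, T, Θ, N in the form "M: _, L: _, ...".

Collect each base-dimension exponent across the product:
  M: (1) + (0) − 2·(0) = 1
  L: (1) + (2) − 2·(0) = 3
  T: (-1) + (-2) − 2·(-1) = -1
  Θ: (2) + (-1) − 2·(0) = 1
  N: (-2) + (0) − 2·(0) = -2
So the dimensions are [M L³ T⁻¹ Θ N⁻²].

M: 1, L: 3, T: -1, Θ: 1, N: -2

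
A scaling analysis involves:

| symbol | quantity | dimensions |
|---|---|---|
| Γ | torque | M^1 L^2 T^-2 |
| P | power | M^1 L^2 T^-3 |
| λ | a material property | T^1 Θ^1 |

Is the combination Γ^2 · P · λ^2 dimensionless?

Sum the exponent of each base dimension across the product:
  M: 2·[Γ]_M + [P]_M + 2·[λ]_M = 2·(1) + (1) + 2·(0) = 3
  L: 2·[Γ]_L + [P]_L + 2·[λ]_L = 2·(2) + (2) + 2·(0) = 6
  T: 2·[Γ]_T + [P]_T + 2·[λ]_T = 2·(-2) + (-3) + 2·(1) = -5
  Θ: 2·[Γ]_Θ + [P]_Θ + 2·[λ]_Θ = 2·(0) + (0) + 2·(1) = 2
Net dimensions [M³ L⁶ T⁻⁵ Θ²] ≠ [1] — not dimensionless.

no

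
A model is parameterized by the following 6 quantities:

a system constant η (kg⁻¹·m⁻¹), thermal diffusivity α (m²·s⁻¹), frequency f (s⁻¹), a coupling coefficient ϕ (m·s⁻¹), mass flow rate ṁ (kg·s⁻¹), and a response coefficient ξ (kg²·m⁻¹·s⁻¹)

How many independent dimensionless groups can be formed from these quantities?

There are 6 variables and 3 base dimensions (M, L, T).
The dimension matrix has rank 3.
Independent dimensionless groups: 6 − 3 = 3.

3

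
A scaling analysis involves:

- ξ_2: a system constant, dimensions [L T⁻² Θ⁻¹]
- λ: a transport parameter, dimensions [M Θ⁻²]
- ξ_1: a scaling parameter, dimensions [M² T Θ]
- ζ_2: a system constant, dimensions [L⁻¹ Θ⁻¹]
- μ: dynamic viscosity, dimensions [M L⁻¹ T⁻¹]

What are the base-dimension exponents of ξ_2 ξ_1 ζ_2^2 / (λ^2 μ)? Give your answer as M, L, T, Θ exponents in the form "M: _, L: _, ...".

M: -1, L: 0, T: 0, Θ: 2

Collect each base-dimension exponent across the product:
  M: (0) − 2·(1) + (2) + 2·(0) − (1) = -1
  L: (1) − 2·(0) + (0) + 2·(-1) − (-1) = 0
  T: (-2) − 2·(0) + (1) + 2·(0) − (-1) = 0
  Θ: (-1) − 2·(-2) + (1) + 2·(-1) − (0) = 2
So the dimensions are [M⁻¹ Θ²].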